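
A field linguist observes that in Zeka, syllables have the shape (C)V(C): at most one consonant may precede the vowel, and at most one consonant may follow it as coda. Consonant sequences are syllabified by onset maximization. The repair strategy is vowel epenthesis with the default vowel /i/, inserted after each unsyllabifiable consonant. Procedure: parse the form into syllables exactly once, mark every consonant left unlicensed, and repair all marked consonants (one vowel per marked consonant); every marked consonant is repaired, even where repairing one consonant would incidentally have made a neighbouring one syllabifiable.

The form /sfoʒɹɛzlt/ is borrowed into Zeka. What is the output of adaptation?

Syllabifying with onset maximization leaves /s/, /l/, /t/ stranded (at most one coda consonant is licensed; onsets are limited to one consonant).
Epenthesis after each stranded consonant: /s/ → /si/, /l/ → /li/, /t/ → /ti/.

sifoʒɹɛzliti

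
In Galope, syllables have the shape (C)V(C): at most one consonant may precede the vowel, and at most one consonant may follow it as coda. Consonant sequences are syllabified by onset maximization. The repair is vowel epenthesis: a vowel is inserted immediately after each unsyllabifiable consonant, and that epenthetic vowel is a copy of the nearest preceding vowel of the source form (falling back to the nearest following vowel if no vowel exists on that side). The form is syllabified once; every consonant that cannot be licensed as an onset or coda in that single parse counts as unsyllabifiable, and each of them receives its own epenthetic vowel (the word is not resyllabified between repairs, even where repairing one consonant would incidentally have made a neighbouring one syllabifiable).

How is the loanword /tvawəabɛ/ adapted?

tavawəabɛ

The consonants /t/ cannot be parsed into a legal (C)V(C) syllable (at most one coda consonant is licensed; onsets are limited to one consonant).
Inserting the epenthetic vowel yields /t/ → /ta/.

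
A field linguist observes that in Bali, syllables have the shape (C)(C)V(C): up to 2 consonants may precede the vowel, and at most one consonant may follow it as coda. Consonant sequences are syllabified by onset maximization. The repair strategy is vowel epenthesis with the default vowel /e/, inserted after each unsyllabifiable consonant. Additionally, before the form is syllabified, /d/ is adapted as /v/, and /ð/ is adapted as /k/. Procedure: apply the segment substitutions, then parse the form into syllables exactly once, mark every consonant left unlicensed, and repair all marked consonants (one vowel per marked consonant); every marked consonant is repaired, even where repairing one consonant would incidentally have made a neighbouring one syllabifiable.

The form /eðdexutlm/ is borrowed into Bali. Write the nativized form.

Substitution: /ð/ → /k/, /d/ → /v/, giving /ekvexutlm/.
The consonants /l/, /m/ cannot be parsed into a legal (C)(C)V(C) syllable (at most one coda consonant is licensed; onsets may contain at most 2 consonants).
Inserting the epenthetic vowel yields /l/ → /le/, /m/ → /me/.

ekvexutleme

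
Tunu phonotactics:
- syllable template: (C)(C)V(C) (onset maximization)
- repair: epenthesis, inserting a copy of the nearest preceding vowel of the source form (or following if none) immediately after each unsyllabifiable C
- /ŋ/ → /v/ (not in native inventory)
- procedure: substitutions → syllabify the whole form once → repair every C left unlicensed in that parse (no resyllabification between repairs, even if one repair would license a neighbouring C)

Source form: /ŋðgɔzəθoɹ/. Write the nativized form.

vɔðgɔzəθoɹ

Substitution: /ŋ/ → /v/, giving /vðgɔzəθoɹ/.
Under (C)(C)V(C), the unsyllabifiable consonants are /v/ (at most one coda consonant is licensed; onsets may contain at most 2 consonants).
Inserting the epenthetic vowel yields /v/ → /vɔ/.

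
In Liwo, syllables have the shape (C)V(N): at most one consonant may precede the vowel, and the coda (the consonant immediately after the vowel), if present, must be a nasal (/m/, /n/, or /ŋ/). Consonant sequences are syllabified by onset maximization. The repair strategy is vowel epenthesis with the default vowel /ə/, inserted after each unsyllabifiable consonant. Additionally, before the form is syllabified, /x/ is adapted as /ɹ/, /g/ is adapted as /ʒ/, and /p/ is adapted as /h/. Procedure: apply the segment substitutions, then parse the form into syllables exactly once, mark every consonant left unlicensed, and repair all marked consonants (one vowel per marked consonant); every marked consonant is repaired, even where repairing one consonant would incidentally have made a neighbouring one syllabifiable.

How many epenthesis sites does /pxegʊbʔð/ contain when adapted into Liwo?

4

After substitution the input is /hɹeʒʊbʔð/.
The unsyllabifiable consonants are /h/, /b/, /ʔ/, /ð/; each receives one epenthetic vowel.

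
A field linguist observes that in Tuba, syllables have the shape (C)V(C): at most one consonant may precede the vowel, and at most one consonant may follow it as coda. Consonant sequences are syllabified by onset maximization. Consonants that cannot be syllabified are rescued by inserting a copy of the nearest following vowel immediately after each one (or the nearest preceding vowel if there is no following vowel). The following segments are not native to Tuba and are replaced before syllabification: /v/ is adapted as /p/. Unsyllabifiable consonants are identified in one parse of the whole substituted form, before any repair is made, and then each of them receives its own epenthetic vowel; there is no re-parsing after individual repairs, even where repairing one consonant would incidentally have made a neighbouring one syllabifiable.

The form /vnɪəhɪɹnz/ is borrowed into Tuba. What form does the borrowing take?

pɪnɪəhɪɹnɪzɪ

Substitution: /v/ → /p/, giving /pnɪəhɪɹnz/.
The consonants /p/, /n/, /z/ cannot be parsed into a legal (C)V(C) syllable (at most one coda consonant is licensed; onsets are limited to one consonant).
Each unlicensed consonant becomes the onset of a new syllable: /p/ → /pɪ/, /n/ → /nɪ/, /z/ → /zɪ/.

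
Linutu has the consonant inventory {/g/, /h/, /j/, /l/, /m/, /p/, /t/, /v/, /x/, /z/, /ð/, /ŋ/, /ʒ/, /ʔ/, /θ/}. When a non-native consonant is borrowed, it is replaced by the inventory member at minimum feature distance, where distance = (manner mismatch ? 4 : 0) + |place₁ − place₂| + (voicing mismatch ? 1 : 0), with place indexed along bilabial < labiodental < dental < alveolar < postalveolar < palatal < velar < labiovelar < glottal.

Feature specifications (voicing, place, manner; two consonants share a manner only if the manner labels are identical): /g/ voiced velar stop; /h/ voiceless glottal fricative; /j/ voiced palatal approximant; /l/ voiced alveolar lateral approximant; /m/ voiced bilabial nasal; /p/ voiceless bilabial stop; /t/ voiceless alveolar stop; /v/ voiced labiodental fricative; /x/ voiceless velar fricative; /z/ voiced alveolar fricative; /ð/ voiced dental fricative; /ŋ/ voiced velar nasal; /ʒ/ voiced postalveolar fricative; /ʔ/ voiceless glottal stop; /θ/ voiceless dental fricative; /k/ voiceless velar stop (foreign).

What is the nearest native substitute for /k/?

/g/ is closest: same manner (stop), place distance 0 (velar→velar), voicing differs (+1); total 1. Next closest is /ʔ/ at distance 2.

g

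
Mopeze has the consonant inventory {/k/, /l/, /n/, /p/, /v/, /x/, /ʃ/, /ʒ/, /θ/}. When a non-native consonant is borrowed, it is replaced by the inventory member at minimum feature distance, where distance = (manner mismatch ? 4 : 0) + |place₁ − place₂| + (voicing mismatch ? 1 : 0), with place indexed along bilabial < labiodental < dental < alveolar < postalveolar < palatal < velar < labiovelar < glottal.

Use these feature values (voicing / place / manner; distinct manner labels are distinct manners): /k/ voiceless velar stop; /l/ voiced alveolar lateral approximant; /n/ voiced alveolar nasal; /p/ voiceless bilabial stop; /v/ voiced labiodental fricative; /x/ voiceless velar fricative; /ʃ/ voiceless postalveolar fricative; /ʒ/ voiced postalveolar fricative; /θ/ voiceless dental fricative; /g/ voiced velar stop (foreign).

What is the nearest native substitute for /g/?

/k/ is closest: same manner (stop), place distance 0 (velar→velar), voicing differs (+1); total 1. Next closest is /x/ at distance 5.

k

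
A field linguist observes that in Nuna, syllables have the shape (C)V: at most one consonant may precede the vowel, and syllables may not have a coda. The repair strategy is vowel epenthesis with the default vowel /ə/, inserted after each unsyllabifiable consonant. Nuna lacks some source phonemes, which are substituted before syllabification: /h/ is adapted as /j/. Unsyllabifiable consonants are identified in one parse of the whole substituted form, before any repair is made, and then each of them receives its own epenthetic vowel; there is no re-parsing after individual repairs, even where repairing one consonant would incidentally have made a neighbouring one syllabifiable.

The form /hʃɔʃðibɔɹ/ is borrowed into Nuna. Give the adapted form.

jəʃɔʃəðibɔɹə

Substitution: /h/ → /j/, giving /jʃɔʃðibɔɹ/.
Syllabifying with onset maximization leaves /j/, /ʃ/, /ɹ/ stranded (no codas are permitted; onsets are limited to one consonant).
Inserting the epenthetic vowel yields /j/ → /jə/, /ʃ/ → /ʃə/, /ɹ/ → /ɹə/.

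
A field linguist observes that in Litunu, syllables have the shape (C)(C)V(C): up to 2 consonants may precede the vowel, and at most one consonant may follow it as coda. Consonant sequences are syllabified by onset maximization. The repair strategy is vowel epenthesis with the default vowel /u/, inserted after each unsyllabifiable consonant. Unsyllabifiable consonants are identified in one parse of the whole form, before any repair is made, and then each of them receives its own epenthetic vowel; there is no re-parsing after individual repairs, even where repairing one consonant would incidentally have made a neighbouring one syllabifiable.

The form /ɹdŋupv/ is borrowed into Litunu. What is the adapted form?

Syllabifying with onset maximization leaves /ɹ/, /v/ stranded (at most one coda consonant is licensed; onsets may contain at most 2 consonants).
Each unlicensed consonant becomes the onset of a new syllable: /ɹ/ → /ɹu/, /v/ → /vu/.

ɹudŋupvu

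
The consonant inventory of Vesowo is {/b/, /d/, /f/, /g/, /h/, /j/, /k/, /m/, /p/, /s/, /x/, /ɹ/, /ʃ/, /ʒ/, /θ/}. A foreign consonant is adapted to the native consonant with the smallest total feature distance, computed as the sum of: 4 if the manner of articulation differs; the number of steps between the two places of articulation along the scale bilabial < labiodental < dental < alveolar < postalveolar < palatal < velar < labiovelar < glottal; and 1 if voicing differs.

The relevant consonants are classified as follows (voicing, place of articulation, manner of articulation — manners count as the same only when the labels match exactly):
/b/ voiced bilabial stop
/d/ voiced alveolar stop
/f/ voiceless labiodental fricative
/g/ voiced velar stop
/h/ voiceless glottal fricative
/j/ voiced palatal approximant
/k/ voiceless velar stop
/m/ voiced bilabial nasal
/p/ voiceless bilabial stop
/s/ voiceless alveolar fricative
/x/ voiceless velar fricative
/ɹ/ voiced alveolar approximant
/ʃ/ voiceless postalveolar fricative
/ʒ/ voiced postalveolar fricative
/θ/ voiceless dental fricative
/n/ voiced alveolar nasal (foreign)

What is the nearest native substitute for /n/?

m

/m/ is closest: same manner (nasal), place distance 3 (alveolar→bilabial), same voicing; total 3. Next closest is /d/ at distance 4.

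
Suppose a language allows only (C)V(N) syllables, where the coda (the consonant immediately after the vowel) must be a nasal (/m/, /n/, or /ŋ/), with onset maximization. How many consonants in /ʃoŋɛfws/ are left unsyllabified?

Syllabifying with onset maximization leaves /f/, /w/, /s/ stranded (only a nasal (/m/, /n/, or /ŋ/) is licensed in coda position; onsets are limited to one consonant).

3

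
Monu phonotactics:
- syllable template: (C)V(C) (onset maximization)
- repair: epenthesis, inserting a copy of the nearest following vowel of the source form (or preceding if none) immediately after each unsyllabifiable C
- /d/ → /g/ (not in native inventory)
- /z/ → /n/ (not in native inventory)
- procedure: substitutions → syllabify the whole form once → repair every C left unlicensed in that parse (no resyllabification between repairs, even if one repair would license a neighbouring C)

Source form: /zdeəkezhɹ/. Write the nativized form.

Substitution: /z/ → /n/, /d/ → /g/, giving /ngeəkenhɹ/.
The consonants /n/, /h/, /ɹ/ cannot be parsed into a legal (C)V(C) syllable (at most one coda consonant is licensed; onsets are limited to one consonant).
Epenthesis after each stranded consonant: /n/ → /ne/, /h/ → /he/, /ɹ/ → /ɹe/.

negeəkenheɹe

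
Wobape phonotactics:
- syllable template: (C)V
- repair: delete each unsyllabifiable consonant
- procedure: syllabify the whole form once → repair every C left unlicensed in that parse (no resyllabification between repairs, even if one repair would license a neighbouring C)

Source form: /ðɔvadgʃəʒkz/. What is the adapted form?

Syllabifying with onset maximization leaves /d/, /g/, /ʒ/, /k/, /z/ stranded (no codas are permitted; onsets are limited to one consonant).
Deleting the stranded consonants removes /d/, /g/, /ʒ/, /k/, /z/.

ðɔvaʃə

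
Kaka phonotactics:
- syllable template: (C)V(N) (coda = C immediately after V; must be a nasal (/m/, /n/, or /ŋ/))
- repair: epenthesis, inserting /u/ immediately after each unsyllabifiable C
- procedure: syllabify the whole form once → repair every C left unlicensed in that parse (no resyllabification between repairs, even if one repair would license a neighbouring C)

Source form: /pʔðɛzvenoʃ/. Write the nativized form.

puʔuðɛzuvenoʃu

Syllabifying with onset maximization leaves /p/, /ʔ/, /z/, /ʃ/ stranded (only a nasal (/m/, /n/, or /ŋ/) is licensed in coda position; onsets are limited to one consonant).
Inserting the epenthetic vowel yields /p/ → /pu/, /ʔ/ → /ʔu/, /z/ → /zu/, /ʃ/ → /ʃu/.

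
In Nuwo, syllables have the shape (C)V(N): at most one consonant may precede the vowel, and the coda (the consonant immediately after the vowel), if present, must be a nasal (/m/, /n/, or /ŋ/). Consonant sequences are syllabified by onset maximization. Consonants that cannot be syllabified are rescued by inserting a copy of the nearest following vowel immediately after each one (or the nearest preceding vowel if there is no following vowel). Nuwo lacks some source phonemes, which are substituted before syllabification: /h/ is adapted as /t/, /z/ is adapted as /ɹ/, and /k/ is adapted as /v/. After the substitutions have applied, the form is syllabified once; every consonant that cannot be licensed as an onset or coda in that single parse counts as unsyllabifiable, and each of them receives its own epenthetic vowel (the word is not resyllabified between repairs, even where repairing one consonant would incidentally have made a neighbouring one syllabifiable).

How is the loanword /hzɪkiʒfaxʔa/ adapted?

tɪɹɪviʒafaxaʔa

Substitution: /h/ → /t/, /z/ → /ɹ/, /k/ → /v/, giving /tɹɪviʒfaxʔa/.
Syllabifying with onset maximization leaves /t/, /ʒ/, /x/ stranded (only a nasal (/m/, /n/, or /ŋ/) is licensed in coda position; onsets are limited to one consonant).
Inserting the epenthetic vowel yields /t/ → /tɪ/, /ʒ/ → /ʒa/, /x/ → /xa/.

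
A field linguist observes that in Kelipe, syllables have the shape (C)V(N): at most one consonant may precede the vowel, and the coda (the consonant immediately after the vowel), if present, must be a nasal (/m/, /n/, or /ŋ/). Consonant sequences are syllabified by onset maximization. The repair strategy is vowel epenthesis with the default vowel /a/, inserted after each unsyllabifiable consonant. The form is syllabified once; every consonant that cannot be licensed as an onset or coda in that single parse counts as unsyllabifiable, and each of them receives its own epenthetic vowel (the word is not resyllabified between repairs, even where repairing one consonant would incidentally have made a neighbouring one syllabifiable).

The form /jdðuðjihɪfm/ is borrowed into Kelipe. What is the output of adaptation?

Under (C)V(N), the unsyllabifiable consonants are /j/, /d/, /ð/, /f/, /m/ (only a nasal (/m/, /n/, or /ŋ/) is licensed in coda position; onsets are limited to one consonant).
Epenthesis after each stranded consonant: /j/ → /ja/, /d/ → /da/, /ð/ → /ða/, /f/ → /fa/, /m/ → /ma/.

jadaðuðajihɪfama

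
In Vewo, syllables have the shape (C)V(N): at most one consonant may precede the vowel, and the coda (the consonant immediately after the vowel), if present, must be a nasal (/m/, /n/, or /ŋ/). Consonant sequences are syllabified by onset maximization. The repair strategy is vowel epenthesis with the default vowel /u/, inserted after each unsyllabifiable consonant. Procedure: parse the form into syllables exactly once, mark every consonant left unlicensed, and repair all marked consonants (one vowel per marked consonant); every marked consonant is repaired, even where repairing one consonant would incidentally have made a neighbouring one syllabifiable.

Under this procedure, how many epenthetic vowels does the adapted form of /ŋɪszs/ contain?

The unsyllabifiable consonants are /s/, /z/, /s/; each receives one epenthetic vowel.

3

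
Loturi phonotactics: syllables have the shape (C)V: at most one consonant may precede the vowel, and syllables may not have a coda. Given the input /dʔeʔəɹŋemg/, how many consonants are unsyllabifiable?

Under (C)V, the unsyllabifiable consonants are /d/, /ɹ/, /m/, /g/ (no codas are permitted; onsets are limited to one consonant).

4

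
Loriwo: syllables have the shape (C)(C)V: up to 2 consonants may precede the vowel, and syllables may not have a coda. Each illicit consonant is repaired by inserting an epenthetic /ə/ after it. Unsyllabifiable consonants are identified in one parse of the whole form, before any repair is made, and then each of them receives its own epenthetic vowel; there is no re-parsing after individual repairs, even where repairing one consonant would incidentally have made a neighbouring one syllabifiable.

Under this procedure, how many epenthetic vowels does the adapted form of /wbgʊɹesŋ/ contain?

3

The unsyllabifiable consonants are /w/, /s/, /ŋ/; each receives one epenthetic vowel.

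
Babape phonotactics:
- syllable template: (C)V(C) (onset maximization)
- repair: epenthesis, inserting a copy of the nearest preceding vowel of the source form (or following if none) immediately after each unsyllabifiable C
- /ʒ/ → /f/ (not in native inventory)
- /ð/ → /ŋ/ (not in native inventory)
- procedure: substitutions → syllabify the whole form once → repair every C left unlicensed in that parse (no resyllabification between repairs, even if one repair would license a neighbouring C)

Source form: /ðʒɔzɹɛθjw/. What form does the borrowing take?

Substitution: /ð/ → /ŋ/, /ʒ/ → /f/, giving /ŋfɔzɹɛθjw/.
Syllabifying with onset maximization leaves /ŋ/, /j/, /w/ stranded (at most one coda consonant is licensed; onsets are limited to one consonant).
Inserting the epenthetic vowel yields /ŋ/ → /ŋɔ/, /j/ → /jɛ/, /w/ → /wɛ/.

ŋɔfɔzɹɛθjɛwɛ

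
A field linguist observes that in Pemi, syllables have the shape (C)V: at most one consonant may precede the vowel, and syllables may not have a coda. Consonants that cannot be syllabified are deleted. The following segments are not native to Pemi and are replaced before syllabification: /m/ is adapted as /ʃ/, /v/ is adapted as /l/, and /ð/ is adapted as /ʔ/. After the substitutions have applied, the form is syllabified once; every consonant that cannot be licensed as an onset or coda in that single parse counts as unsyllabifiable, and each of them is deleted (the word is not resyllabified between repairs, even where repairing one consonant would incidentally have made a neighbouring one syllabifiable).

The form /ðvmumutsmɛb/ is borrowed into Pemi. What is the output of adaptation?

Substitution: /ð/ → /ʔ/, /v/ → /l/, /m/ → /ʃ/, giving /ʔlʃuʃutsʃɛb/.
The consonants /ʔ/, /l/, /t/, /s/, /b/ cannot be parsed into a legal (C)V syllable (no codas are permitted; onsets are limited to one consonant).
Deletion applies to /ʔ/, /l/, /t/, /s/, /b/.

ʃuʃuʃɛ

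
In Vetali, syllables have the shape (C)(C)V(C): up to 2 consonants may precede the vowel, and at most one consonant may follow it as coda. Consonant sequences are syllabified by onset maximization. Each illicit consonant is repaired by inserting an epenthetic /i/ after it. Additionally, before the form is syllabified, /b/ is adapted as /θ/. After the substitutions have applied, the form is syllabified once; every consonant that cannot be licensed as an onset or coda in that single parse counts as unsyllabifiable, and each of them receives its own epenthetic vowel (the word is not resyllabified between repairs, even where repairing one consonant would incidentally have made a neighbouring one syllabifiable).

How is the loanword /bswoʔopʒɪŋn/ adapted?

Substitution: /b/ → /θ/, giving /θswoʔopʒɪŋn/.
Syllabifying with onset maximization leaves /θ/, /n/ stranded (at most one coda consonant is licensed; onsets may contain at most 2 consonants).
Inserting the epenthetic vowel yields /θ/ → /θi/, /n/ → /ni/.

θiswoʔopʒɪŋni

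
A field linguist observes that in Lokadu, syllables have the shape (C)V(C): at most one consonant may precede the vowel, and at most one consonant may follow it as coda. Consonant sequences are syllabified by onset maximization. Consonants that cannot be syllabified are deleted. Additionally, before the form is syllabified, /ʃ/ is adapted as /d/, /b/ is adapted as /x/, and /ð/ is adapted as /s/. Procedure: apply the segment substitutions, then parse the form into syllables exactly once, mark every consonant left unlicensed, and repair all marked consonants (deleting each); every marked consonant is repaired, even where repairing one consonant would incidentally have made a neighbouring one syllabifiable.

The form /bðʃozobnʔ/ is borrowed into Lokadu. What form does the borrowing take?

dozox

Substitution: /b/ → /x/, /ð/ → /s/, /ʃ/ → /d/, giving /xsdozoxnʔ/.
The consonants /x/, /s/, /n/, /ʔ/ cannot be parsed into a legal (C)V(C) syllable (at most one coda consonant is licensed; onsets are limited to one consonant).
Each unlicensed consonant is deleted: /x/, /s/, /n/, /ʔ/.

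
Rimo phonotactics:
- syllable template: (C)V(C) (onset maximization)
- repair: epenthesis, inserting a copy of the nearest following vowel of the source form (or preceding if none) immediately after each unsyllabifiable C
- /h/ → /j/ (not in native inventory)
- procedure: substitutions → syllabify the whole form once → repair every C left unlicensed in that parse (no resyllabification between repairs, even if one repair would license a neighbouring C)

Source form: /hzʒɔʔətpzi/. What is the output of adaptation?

Substitution: /h/ → /j/, giving /jzʒɔʔətpzi/.
Under (C)V(C), the unsyllabifiable consonants are /j/, /z/, /p/ (at most one coda consonant is licensed; onsets are limited to one consonant).
Epenthesis after each stranded consonant: /j/ → /jɔ/, /z/ → /zɔ/, /p/ → /pi/.

jɔzɔʒɔʔətpizi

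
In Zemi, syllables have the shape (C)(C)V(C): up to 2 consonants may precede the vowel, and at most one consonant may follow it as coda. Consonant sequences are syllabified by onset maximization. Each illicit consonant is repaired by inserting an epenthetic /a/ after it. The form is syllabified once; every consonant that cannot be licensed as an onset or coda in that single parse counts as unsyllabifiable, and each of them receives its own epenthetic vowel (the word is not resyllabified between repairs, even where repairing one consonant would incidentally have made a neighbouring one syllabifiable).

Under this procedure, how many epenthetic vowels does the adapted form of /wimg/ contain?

The unsyllabifiable consonants are /g/; each receives one epenthetic vowel.

1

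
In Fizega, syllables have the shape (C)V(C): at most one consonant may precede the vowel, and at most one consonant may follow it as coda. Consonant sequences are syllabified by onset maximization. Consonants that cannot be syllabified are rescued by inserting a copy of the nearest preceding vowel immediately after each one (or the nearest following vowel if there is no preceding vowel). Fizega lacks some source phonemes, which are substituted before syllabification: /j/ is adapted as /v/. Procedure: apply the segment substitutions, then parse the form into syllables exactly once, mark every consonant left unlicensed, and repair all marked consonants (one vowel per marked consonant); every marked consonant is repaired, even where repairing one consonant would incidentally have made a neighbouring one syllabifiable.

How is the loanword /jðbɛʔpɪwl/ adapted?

Substitution: /j/ → /v/, giving /vðbɛʔpɪwl/.
The consonants /v/, /ð/, /l/ cannot be parsed into a legal (C)V(C) syllable (at most one coda consonant is licensed; onsets are limited to one consonant).
Each unlicensed consonant becomes the onset of a new syllable: /v/ → /vɛ/, /ð/ → /ðɛ/, /l/ → /lɪ/.

vɛðɛbɛʔpɪwlɪ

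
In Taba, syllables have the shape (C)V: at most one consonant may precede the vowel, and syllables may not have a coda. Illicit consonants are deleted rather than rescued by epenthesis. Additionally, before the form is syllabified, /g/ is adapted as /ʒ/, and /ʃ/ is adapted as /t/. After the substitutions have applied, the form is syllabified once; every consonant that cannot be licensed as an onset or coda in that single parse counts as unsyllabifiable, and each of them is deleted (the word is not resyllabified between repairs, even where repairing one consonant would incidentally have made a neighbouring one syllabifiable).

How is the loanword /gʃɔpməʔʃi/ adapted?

tɔməti

Substitution: /g/ → /ʒ/, /ʃ/ → /t/, giving /ʒtɔpməʔti/.
The consonants /ʒ/, /p/, /ʔ/ cannot be parsed into a legal (C)V syllable (no codas are permitted; onsets are limited to one consonant).
Deletion applies to /ʒ/, /p/, /ʔ/.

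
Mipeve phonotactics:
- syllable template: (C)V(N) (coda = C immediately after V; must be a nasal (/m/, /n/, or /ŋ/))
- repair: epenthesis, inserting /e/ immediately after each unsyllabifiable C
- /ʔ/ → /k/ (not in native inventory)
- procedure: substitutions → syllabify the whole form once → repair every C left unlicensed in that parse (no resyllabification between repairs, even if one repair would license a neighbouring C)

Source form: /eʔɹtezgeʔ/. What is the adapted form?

Substitution: /ʔ/ → /k/, giving /ekɹtezgek/.
Under (C)V(N), the unsyllabifiable consonants are /k/, /ɹ/, /z/, /k/ (only a nasal (/m/, /n/, or /ŋ/) is licensed in coda position; onsets are limited to one consonant).
Inserting the epenthetic vowel yields /k/ → /ke/, /ɹ/ → /ɹe/, /z/ → /ze/, /k/ → /ke/.

ekeɹetezegeke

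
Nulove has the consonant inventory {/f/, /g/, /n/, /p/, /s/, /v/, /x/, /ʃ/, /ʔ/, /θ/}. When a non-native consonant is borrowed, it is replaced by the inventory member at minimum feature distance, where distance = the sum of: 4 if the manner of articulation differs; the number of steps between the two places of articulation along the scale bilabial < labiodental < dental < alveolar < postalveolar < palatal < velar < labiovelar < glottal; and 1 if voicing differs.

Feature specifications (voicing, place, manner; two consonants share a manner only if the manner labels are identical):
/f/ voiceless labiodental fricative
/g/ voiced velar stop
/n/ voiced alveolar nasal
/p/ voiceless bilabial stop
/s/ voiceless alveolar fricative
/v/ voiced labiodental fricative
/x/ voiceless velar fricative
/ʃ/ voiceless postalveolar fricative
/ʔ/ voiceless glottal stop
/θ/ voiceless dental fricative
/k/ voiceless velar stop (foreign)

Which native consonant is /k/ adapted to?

/g/ is closest: same manner (stop), place distance 0 (velar→velar), voicing differs (+1); total 1. Next closest is /ʔ/ at distance 2.

g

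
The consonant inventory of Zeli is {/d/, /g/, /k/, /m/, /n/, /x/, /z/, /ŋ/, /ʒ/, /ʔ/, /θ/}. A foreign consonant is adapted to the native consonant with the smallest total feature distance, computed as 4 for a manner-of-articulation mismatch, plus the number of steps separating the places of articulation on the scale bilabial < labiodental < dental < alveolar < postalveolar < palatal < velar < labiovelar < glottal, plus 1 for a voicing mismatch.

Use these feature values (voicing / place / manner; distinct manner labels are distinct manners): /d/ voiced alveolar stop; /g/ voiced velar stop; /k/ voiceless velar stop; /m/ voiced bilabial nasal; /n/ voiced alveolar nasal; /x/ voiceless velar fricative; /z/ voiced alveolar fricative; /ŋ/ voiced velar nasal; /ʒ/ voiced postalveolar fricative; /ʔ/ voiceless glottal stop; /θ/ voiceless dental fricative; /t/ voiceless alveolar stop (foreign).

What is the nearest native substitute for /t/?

/d/ is closest: same manner (stop), place distance 0 (alveolar→alveolar), voicing differs (+1); total 1. Next closest is /k/ at distance 3.

d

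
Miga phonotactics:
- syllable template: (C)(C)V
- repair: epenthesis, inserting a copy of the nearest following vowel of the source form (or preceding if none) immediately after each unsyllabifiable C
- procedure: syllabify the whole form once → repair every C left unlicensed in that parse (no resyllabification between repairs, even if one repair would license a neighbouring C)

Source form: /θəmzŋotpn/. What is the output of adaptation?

θəmozŋotopono

The consonants /m/, /t/, /p/, /n/ cannot be parsed into a legal (C)(C)V syllable (no codas are permitted; onsets may contain at most 2 consonants).
Epenthesis after each stranded consonant: /m/ → /mo/, /t/ → /to/, /p/ → /po/, /n/ → /no/.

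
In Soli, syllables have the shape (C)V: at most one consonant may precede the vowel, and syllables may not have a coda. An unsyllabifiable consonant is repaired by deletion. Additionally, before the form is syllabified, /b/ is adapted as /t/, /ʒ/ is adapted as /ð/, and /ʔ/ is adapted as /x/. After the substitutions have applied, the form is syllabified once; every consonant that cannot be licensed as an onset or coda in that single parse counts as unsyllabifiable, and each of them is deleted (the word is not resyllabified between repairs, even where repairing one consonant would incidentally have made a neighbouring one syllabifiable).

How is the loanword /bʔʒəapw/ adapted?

ðəa

Substitution: /b/ → /t/, /ʔ/ → /x/, /ʒ/ → /ð/, giving /txðəapw/.
Syllabifying with onset maximization leaves /t/, /x/, /p/, /w/ stranded (no codas are permitted; onsets are limited to one consonant).
Deleting the stranded consonants removes /t/, /x/, /p/, /w/.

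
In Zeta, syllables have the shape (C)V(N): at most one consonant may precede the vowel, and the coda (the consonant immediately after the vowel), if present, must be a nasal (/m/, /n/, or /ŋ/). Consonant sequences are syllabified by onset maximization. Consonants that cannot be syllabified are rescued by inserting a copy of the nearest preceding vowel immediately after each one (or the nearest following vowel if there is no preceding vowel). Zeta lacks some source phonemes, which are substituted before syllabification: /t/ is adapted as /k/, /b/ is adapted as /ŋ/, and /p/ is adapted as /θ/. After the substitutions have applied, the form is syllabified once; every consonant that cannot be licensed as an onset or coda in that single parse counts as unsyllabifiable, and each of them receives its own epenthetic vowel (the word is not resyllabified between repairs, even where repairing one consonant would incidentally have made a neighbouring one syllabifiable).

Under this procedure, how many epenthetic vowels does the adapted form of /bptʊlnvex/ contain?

5

After substitution the input is /ŋθkʊlnvex/.
The unsyllabifiable consonants are /ŋ/, /θ/, /l/, /n/, /x/; each receives one epenthetic vowel.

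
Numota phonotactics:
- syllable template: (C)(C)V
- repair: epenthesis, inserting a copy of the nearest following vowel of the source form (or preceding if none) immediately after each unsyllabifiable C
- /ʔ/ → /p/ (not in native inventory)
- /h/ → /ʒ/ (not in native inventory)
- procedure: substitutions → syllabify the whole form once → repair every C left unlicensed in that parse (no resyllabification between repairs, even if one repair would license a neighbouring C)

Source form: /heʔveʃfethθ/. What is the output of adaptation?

ʒepveʃfeteʒeθe

Substitution: /h/ → /ʒ/, /ʔ/ → /p/, giving /ʒepveʃfetʒθ/.
Syllabifying with onset maximization leaves /t/, /ʒ/, /θ/ stranded (no codas are permitted; onsets may contain at most 2 consonants).
Inserting the epenthetic vowel yields /t/ → /te/, /ʒ/ → /ʒe/, /θ/ → /θe/.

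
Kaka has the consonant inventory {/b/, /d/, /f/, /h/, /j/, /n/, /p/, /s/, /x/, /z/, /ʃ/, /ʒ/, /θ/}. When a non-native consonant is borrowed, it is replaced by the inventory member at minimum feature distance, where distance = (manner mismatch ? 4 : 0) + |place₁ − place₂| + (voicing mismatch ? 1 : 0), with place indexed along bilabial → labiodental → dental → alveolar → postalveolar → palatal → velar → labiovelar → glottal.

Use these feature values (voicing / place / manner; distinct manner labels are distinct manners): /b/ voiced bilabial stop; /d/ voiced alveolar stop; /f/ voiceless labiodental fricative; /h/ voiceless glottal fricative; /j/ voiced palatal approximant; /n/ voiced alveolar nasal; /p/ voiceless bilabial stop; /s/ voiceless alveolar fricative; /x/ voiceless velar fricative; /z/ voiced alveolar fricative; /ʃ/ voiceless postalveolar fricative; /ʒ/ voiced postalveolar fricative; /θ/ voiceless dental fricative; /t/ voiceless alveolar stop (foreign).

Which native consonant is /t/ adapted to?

/d/ is closest: same manner (stop), place distance 0 (alveolar→alveolar), voicing differs (+1); total 1. Next closest is /p/ at distance 3.

d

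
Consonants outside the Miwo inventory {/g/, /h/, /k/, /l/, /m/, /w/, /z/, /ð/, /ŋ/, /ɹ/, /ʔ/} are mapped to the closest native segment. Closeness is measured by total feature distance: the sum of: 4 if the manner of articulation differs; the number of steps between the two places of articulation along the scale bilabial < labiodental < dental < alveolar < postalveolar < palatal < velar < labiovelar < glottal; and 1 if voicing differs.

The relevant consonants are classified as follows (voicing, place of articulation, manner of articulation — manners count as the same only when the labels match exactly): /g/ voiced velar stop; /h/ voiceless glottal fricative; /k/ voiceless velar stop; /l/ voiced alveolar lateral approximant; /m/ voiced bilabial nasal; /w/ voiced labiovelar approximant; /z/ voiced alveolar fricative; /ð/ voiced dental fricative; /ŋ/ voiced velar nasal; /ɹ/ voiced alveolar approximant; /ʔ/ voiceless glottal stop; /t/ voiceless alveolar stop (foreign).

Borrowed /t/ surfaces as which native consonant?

k

/k/ is closest: same manner (stop), place distance 3 (alveolar→velar), same voicing; total 3. Next closest is /g/ at distance 4.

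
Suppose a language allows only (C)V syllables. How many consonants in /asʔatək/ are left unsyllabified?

Under (C)V, the unsyllabifiable consonants are /s/, /k/ (no codas are permitted; onsets are limited to one consonant).

2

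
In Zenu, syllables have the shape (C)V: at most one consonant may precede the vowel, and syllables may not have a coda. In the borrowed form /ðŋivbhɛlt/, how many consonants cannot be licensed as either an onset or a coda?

Under (C)V, the unsyllabifiable consonants are /ð/, /v/, /b/, /l/, /t/ (no codas are permitted; onsets are limited to one consonant).

5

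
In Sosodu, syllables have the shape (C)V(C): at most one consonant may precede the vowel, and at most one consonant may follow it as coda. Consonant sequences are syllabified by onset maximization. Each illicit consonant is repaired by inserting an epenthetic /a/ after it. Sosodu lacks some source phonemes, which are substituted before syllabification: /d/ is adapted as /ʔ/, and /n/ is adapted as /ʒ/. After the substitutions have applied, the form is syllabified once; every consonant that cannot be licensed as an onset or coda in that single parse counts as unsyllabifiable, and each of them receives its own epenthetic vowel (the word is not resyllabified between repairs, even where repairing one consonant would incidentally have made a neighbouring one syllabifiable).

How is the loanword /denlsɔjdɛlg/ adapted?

ʔeʒlasɔjʔɛlga

Substitution: /d/ → /ʔ/, /n/ → /ʒ/, giving /ʔeʒlsɔjʔɛlg/.
Syllabifying with onset maximization leaves /l/, /g/ stranded (at most one coda consonant is licensed; onsets are limited to one consonant).
Epenthesis after each stranded consonant: /l/ → /la/, /g/ → /ga/.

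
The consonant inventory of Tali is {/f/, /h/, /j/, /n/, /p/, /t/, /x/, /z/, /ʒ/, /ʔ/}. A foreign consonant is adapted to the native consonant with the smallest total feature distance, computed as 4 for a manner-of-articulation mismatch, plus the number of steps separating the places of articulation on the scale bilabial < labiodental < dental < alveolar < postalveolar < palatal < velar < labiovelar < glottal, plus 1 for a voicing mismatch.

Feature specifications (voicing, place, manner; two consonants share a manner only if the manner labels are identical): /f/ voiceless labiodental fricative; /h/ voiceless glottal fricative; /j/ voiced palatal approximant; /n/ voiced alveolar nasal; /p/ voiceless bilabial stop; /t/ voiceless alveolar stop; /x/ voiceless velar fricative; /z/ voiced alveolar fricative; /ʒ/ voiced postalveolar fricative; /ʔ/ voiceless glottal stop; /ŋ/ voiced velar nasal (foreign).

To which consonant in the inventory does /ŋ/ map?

n

/n/ is closest: same manner (nasal), place distance 3 (velar→alveolar), same voicing; total 3. Next closest is /j/ at distance 5.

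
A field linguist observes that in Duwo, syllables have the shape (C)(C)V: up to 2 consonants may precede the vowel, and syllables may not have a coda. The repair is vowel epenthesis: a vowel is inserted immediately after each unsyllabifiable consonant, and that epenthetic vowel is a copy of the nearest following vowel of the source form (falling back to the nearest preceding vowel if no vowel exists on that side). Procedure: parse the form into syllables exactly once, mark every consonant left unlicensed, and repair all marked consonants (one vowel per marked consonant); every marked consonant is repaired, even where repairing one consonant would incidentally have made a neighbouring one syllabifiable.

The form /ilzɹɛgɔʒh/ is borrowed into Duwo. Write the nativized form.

ilɛzɹɛgɔʒɔhɔ

Under (C)(C)V, the unsyllabifiable consonants are /l/, /ʒ/, /h/ (no codas are permitted; onsets may contain at most 2 consonants).
Inserting the epenthetic vowel yields /l/ → /lɛ/, /ʒ/ → /ʒɔ/, /h/ → /hɔ/.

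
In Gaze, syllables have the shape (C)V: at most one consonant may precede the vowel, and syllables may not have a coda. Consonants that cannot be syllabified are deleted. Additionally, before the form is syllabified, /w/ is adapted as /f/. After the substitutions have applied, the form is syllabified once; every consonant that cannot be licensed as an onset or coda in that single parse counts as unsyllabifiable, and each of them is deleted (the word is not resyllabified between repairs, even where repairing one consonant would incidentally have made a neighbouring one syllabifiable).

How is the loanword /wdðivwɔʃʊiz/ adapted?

Substitution: /w/ → /f/, giving /fdðivfɔʃʊiz/.
Syllabifying with onset maximization leaves /f/, /d/, /v/, /z/ stranded (no codas are permitted; onsets are limited to one consonant).
Deleting the stranded consonants removes /f/, /d/, /v/, /z/.

ðifɔʃʊi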